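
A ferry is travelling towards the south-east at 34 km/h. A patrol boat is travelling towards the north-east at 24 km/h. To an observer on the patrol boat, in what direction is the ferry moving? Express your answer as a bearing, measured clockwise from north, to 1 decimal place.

170.2°

Taking east as x and north as y: ferry velocity = (24.042, -24.042) km/h; patrol boat velocity = (16.971, 16.971) km/h.
Velocity of ferry relative to patrol boat = (24.042, -24.042) − (16.971, 16.971) = (7.071, -41.012) km/h.
Bearing = atan2(7.07, -41.01) = 170.22° clockwise from north.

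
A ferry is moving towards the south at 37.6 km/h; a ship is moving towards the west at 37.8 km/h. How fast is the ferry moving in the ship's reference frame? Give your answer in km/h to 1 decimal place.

Taking east as x and north as y: ferry velocity = (0.000, -37.600) km/h; ship velocity = (-37.800, 0.000) km/h.
Velocity of ferry relative to ship = (0.000, -37.600) − (-37.800, 0.000) = (37.800, -37.600) km/h.
Magnitude = |(37.800, -37.600)| = 53.316 km/h.

53.3 km/h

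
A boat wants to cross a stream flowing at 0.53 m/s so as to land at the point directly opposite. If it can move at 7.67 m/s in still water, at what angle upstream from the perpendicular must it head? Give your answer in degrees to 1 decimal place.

To cancel the current, the upstream component of the boat's velocity must equal the flow: 7.67 sin θ = 0.53.
sin θ = 0.53 / 7.67 = 0.0691.
θ = arcsin(0.0691) = 3.962°.

4.0°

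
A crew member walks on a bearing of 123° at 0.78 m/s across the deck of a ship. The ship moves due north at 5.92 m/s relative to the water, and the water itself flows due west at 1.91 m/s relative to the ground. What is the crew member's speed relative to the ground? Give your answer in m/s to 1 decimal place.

5.6 m/s

In east/north components (m/s): crew member relative to ship = (0.654, -0.425); ship relative to water = (0.000, 5.920); water relative to ground = (-1.910, 0.000).
Sum = (-1.256, 5.495) m/s.
Speed = |(-1.256, 5.495)| = 5.637 m/s.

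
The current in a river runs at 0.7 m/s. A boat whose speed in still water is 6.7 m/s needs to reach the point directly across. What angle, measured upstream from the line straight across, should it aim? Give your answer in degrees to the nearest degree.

To cancel the current, the upstream component of the boat's velocity must equal the flow: 6.7 sin θ = 0.7.
sin θ = 0.7 / 6.7 = 0.1045.
θ = arcsin(0.1045) = 5.997°.

6°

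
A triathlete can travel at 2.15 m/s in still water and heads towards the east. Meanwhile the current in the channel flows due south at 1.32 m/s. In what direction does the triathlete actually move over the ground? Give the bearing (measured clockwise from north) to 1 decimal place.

Taking east as x and north as y: velocity relative to the water = (2.150, 0.000) m/s; the water relative to ground = (0.000, -1.320) m/s.
Velocity relative to ground = (2.150, 0.000) + (0.000, -1.320) = (2.150, -1.320) m/s.
Bearing = atan2(2.15, -1.32) = 121.55° clockwise from north.

121.5°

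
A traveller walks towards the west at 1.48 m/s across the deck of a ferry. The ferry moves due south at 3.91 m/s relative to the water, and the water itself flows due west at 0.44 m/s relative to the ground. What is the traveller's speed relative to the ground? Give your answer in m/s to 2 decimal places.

4.36 m/s

In east/north components (m/s): traveller relative to ferry = (-1.480, 0.000); ferry relative to water = (0.000, -3.910); water relative to ground = (-0.440, 0.000).
Sum = (-1.920, -3.910) m/s.
Speed = |(-1.920, -3.910)| = 4.356 m/s.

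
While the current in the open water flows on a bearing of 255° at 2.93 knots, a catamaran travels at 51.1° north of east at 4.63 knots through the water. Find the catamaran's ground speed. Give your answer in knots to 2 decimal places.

Taking east as x and north as y: velocity relative to the water = (2.907, 3.603) knots; the water relative to ground = (-2.830, -0.758) knots.
Velocity relative to ground = (2.907, 3.603) + (-2.830, -0.758) = (0.077, 2.845) knots.
Speed = |(0.077, 2.845)| = 2.846 knots.

2.85 knots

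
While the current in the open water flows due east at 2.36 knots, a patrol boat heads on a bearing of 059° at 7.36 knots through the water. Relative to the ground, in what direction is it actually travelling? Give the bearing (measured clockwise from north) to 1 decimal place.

066.4°

Taking east as x and north as y: velocity relative to the water = (6.309, 3.791) knots; the water relative to ground = (2.360, 0.000) knots.
Velocity relative to ground = (6.309, 3.791) + (2.360, 0.000) = (8.669, 3.791) knots.
Bearing = atan2(8.67, 3.79) = 66.38° clockwise from north.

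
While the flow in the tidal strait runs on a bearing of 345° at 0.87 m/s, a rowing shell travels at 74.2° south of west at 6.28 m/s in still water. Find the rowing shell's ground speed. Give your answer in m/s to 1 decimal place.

5.6 m/s

Taking east as x and north as y: velocity relative to the water = (-1.710, -6.043) m/s; the water relative to ground = (-0.225, 0.840) m/s.
Velocity relative to ground = (-1.710, -6.043) + (-0.225, 0.840) = (-1.935, -5.202) m/s.
Speed = |(-1.935, -5.202)| = 5.551 m/s.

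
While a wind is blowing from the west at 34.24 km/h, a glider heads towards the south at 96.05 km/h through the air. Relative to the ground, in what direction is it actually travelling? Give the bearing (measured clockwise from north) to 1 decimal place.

160.4°

Taking east as x and north as y: velocity relative to the air = (0.000, -96.050) km/h; the air relative to ground = (34.240, 0.000) km/h.
Velocity relative to ground = (0.000, -96.050) + (34.240, 0.000) = (34.240, -96.050) km/h.
Bearing = atan2(34.24, -96.05) = 160.38° clockwise from north.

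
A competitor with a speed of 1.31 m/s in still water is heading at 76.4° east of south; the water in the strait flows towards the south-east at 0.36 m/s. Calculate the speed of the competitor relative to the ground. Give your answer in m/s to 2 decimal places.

Taking east as x and north as y: velocity relative to the water = (1.273, -0.308) m/s; the water relative to ground = (0.255, -0.255) m/s.
Velocity relative to ground = (1.273, -0.308) + (0.255, -0.255) = (1.528, -0.563) m/s.
Speed = |(1.528, -0.563)| = 1.628 m/s.

1.63 m/s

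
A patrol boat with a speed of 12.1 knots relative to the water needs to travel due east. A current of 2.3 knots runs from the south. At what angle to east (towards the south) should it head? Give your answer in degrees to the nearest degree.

The current pushes perpendicular to the desired track; the heading must have a component into the current equal to 2.3 knots: 12.1 sin θ = 2.3.
sin θ = 0.1901, so θ = 10.958°.

11°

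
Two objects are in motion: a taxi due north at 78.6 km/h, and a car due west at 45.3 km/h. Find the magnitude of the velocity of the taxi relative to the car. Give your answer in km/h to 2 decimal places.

Taking east as x and north as y: taxi velocity = (0.000, 78.600) km/h; car velocity = (-45.300, 0.000) km/h.
Velocity of taxi relative to car = (0.000, 78.600) − (-45.300, 0.000) = (45.300, 78.600) km/h.
Magnitude = |(45.300, 78.600)| = 90.720 km/h.

90.72 km/h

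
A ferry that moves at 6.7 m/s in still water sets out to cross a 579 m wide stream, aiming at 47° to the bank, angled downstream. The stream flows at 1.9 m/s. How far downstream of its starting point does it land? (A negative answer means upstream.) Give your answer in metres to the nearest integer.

764 m

Perpendicular speed = 4.900 m/s; crossing time = 579 / 4.900 = 118.162 s.
Net downstream speed = 6.469 m/s.
Drift = 6.469 × 118.162 = 764.433 m (downstream).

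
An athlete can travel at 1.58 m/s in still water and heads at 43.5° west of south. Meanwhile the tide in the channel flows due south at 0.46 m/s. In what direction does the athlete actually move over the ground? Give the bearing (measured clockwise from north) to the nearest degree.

Taking east as x and north as y: velocity relative to the water = (-1.088, -1.146) m/s; the water relative to ground = (0.000, -0.460) m/s.
Velocity relative to ground = (-1.088, -1.146) + (0.000, -0.460) = (-1.088, -1.606) m/s.
Bearing = atan2(-1.09, -1.61) = 214.10° clockwise from north.

214°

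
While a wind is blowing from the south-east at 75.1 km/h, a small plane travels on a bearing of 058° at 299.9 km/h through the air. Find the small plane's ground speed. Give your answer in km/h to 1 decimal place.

Taking east as x and north as y: velocity relative to the air = (254.330, 158.923) km/h; the air relative to ground = (-53.104, 53.104) km/h.
Velocity relative to ground = (254.330, 158.923) + (-53.104, 53.104) = (201.226, 212.027) km/h.
Speed = |(201.226, 212.027)| = 292.313 km/h.

292.3 km/h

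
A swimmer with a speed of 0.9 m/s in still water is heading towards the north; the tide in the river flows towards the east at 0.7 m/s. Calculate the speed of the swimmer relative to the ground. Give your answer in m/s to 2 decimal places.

1.14 m/s

Taking east as x and north as y: velocity relative to the water = (0.000, 0.900) m/s; the water relative to ground = (0.700, 0.000) m/s.
Velocity relative to ground = (0.000, 0.900) + (0.700, 0.000) = (0.700, 0.900) m/s.
Speed = |(0.700, 0.900)| = 1.140 m/s.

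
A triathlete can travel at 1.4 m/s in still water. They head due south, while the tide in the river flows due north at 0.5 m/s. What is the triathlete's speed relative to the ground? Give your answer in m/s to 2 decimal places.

0.90 m/s

Taking east as x and north as y: velocity relative to the water = (0.000, -1.400) m/s; the water relative to ground = (0.000, 0.500) m/s.
Velocity relative to ground = (0.000, -1.400) + (0.000, 0.500) = (0.000, -0.900) m/s.
Speed = |(0.000, -0.900)| = 0.900 m/s.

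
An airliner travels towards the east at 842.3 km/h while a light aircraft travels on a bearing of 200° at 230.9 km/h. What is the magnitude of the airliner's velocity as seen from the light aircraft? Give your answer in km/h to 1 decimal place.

Taking east as x and north as y: airliner velocity = (842.300, 0.000) km/h; light aircraft velocity = (-78.972, -216.975) km/h.
Velocity of airliner relative to light aircraft = (842.300, 0.000) − (-78.972, -216.975) = (921.272, 216.975) km/h.
Magnitude = |(921.272, 216.975)| = 946.478 km/h.

946.5 km/h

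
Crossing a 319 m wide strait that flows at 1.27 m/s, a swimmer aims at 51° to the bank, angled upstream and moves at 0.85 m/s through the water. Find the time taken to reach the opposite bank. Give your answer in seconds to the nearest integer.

483 s

The component of the swimmer's velocity perpendicular to the bank is 0.85 × sin 51° = 0.661 m/s.
Only the cross-stream component determines the crossing time; the current contributes nothing perpendicular to the bank.
Time = 319 / 0.661 = 482.913 s.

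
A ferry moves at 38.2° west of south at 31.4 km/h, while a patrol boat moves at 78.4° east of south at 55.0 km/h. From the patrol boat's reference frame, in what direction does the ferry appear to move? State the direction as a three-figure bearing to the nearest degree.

Taking east as x and north as y: ferry velocity = (-19.418, -24.676) km/h; patrol boat velocity = (53.877, -11.059) km/h.
Velocity of ferry relative to patrol boat = (-19.418, -24.676) − (53.877, -11.059) = (-73.295, -13.617) km/h.
Bearing = atan2(-73.29, -13.62) = 259.48° clockwise from north.

259°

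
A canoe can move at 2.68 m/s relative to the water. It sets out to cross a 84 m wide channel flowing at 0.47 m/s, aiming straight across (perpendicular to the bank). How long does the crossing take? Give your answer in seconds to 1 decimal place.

The component of the canoe's velocity perpendicular to the bank is 2.68 m/s.
The flow acts along the bank and has no component across it.
Time = 84 / 2.680 = 31.343 s.

31.3 s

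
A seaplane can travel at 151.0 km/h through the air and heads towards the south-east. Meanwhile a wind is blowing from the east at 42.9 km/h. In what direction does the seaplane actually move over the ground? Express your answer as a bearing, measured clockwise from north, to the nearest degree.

Taking east as x and north as y: velocity relative to the air = (106.773, -106.773) km/h; the air relative to ground = (-42.900, 0.000) km/h.
Velocity relative to ground = (106.773, -106.773) + (-42.900, 0.000) = (63.873, -106.773) km/h.
Bearing = atan2(63.87, -106.77) = 149.11° clockwise from north.

149°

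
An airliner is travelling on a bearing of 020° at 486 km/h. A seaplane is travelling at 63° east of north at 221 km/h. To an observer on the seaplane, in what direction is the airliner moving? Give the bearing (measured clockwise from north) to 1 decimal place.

Taking east as x and north as y: airliner velocity = (166.222, 456.691) km/h; seaplane velocity = (196.912, 100.332) km/h.
Velocity of airliner relative to seaplane = (166.222, 456.691) − (196.912, 100.332) = (-30.691, 356.359) km/h.
Bearing = atan2(-30.69, 356.36) = 355.08° clockwise from north.

355.1°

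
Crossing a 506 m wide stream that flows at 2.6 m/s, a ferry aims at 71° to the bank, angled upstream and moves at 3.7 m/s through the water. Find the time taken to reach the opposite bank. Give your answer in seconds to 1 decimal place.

144.6 s

The component of the ferry's velocity perpendicular to the bank is 3.7 × sin 71° = 3.498 m/s.
Only the cross-stream component determines the crossing time; the current contributes nothing perpendicular to the bank.
Time = 506 / 3.498 = 144.637 s.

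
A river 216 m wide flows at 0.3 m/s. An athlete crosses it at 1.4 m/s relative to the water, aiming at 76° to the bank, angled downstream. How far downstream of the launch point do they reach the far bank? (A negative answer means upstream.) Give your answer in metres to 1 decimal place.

Perpendicular speed = 1.358 m/s; crossing time = 216 / 1.358 = 159.009 s.
Net downstream speed = 0.639 m/s.
Drift = 0.639 × 159.009 = 101.558 m (downstream).

101.6 m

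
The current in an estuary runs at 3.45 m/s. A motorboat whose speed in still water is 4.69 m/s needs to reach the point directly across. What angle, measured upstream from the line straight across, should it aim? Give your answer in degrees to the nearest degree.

To cancel the current, the upstream component of the motorboat's velocity must equal the flow: 4.69 sin θ = 3.45.
sin θ = 3.45 / 4.69 = 0.7356.
θ = arcsin(0.7356) = 47.359°.

47°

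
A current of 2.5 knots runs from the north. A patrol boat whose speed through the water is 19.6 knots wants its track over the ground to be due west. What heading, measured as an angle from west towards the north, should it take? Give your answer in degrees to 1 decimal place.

The current pushes perpendicular to the desired track; the heading must have a component into the current equal to 2.5 knots: 19.6 sin θ = 2.5.
sin θ = 0.1276, so θ = 7.328°.

7.3°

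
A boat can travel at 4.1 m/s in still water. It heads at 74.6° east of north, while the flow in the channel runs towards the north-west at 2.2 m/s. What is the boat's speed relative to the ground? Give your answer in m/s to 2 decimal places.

3.57 m/s

Taking east as x and north as y: velocity relative to the water = (3.953, 1.089) m/s; the water relative to ground = (-1.556, 1.556) m/s.
Velocity relative to ground = (3.953, 1.089) + (-1.556, 1.556) = (2.397, 2.644) m/s.
Speed = |(2.397, 2.644)| = 3.569 m/s.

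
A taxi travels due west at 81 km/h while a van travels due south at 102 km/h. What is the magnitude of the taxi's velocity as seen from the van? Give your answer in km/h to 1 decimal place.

130.2 km/h

Taking east as x and north as y: taxi velocity = (-81.000, 0.000) km/h; van velocity = (0.000, -102.000) km/h.
Velocity of taxi relative to van = (-81.000, 0.000) − (0.000, -102.000) = (-81.000, 102.000) km/h.
Magnitude = |(-81.000, 102.000)| = 130.250 km/h.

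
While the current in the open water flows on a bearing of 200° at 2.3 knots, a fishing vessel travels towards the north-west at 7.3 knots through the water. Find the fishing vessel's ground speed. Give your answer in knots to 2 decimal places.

6.66 knots

Taking east as x and north as y: velocity relative to the water = (-5.162, 5.162) knots; the water relative to ground = (-0.787, -2.161) knots.
Velocity relative to ground = (-5.162, 5.162) + (-0.787, -2.161) = (-5.949, 3.001) knots.
Speed = |(-5.949, 3.001)| = 6.662 knots.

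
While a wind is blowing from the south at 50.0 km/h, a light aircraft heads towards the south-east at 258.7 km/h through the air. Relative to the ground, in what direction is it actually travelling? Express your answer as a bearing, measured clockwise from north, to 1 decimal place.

126.0°

Taking east as x and north as y: velocity relative to the air = (182.929, -182.929) km/h; the air relative to ground = (0.000, 50.000) km/h.
Velocity relative to ground = (182.929, -182.929) + (0.000, 50.000) = (182.929, -132.929) km/h.
Bearing = atan2(182.93, -132.93) = 126.00° clockwise from north.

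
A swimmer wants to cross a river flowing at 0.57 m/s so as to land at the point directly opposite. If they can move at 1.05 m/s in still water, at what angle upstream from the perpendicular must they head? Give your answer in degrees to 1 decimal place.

To cancel the current, the upstream component of the swimmer's velocity must equal the flow: 1.05 sin θ = 0.57.
sin θ = 0.57 / 1.05 = 0.5429.
θ = arcsin(0.5429) = 32.878°.

32.9°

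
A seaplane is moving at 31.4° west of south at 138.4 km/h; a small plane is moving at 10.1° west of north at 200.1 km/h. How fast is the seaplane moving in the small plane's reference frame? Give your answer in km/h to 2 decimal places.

Taking east as x and north as y: seaplane velocity = (-72.108, -118.131) km/h; small plane velocity = (-35.091, 196.999) km/h.
Velocity of seaplane relative to small plane = (-72.108, -118.131) − (-35.091, 196.999) = (-37.017, -315.131) km/h.
Magnitude = |(-37.017, -315.131)| = 317.297 km/h.

317.30 km/h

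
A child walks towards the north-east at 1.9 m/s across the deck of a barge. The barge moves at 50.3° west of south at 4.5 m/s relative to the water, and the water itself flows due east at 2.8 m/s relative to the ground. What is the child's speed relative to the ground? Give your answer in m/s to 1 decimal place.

1.7 m/s

In east/north components (m/s): child relative to barge = (1.344, 1.344); barge relative to water = (-3.462, -2.874); water relative to ground = (2.800, 0.000).
Sum = (0.681, -1.531) m/s.
Speed = |(0.681, -1.531)| = 1.676 m/s.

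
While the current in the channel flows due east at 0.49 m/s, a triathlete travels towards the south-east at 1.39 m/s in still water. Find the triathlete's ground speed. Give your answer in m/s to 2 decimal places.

1.77 m/s

Taking east as x and north as y: velocity relative to the water = (0.983, -0.983) m/s; the water relative to ground = (0.490, 0.000) m/s.
Velocity relative to ground = (0.983, -0.983) + (0.490, 0.000) = (1.473, -0.983) m/s.
Speed = |(1.473, -0.983)| = 1.771 m/s.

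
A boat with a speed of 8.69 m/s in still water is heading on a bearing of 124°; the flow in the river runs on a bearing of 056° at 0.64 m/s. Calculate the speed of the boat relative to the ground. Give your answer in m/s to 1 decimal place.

8.9 m/s

Taking east as x and north as y: velocity relative to the water = (7.204, -4.859) m/s; the water relative to ground = (0.531, 0.358) m/s.
Velocity relative to ground = (7.204, -4.859) + (0.531, 0.358) = (7.735, -4.502) m/s.
Speed = |(7.735, -4.502)| = 8.949 m/s.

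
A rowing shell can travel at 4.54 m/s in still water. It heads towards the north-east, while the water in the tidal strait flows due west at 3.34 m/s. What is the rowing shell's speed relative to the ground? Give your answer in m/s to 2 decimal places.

3.21 m/s

Taking east as x and north as y: velocity relative to the water = (3.210, 3.210) m/s; the water relative to ground = (-3.340, 0.000) m/s.
Velocity relative to ground = (3.210, 3.210) + (-3.340, 0.000) = (-0.130, 3.210) m/s.
Speed = |(-0.130, 3.210)| = 3.213 m/s.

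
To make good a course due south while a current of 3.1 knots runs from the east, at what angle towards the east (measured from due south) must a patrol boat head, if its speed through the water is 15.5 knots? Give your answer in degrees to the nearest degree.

The current pushes perpendicular to the desired track; the heading must have a component into the current equal to 3.1 knots: 15.5 sin θ = 3.1.
sin θ = 0.2000, so θ = 11.537°.

12°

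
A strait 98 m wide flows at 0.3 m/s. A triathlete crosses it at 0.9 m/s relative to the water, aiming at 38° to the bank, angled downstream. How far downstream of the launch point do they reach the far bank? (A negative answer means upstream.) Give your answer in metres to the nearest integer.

178 m

Perpendicular speed = 0.554 m/s; crossing time = 98 / 0.554 = 176.865 s.
Net downstream speed = 1.009 m/s.
Drift = 1.009 × 176.865 = 178.494 m (downstream).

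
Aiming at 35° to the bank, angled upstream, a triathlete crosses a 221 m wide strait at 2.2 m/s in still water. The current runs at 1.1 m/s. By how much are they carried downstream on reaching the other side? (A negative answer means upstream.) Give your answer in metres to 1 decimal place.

Perpendicular speed = 1.262 m/s; crossing time = 221 / 1.262 = 175.137 s.
Net downstream speed = -0.702 m/s.
Drift = -0.702 × 175.137 = -122.970 m (upstream).

-123.0 m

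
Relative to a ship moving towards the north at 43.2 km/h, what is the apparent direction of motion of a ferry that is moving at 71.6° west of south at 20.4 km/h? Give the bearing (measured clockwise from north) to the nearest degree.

201°

Taking east as x and north as y: ferry velocity = (-19.357, -6.439) km/h; ship velocity = (0.000, 43.200) km/h.
Velocity of ferry relative to ship = (-19.357, -6.439) − (0.000, 43.200) = (-19.357, -49.639) km/h.
Bearing = atan2(-19.36, -49.64) = 201.30° clockwise from north.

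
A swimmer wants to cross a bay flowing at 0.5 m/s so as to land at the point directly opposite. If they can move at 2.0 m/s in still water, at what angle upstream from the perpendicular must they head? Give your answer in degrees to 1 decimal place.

14.5°

To cancel the current, the upstream component of the swimmer's velocity must equal the flow: 2.0 sin θ = 0.5.
sin θ = 0.5 / 2.0 = 0.2500.
θ = arcsin(0.2500) = 14.478°.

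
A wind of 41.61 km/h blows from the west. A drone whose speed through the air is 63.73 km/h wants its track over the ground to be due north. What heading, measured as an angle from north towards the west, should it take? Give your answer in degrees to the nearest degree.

The wind pushes perpendicular to the desired track; the heading must have a component into the wind equal to 41.61 km/h: 63.73 sin θ = 41.61.
sin θ = 0.6529, so θ = 40.761°.

41°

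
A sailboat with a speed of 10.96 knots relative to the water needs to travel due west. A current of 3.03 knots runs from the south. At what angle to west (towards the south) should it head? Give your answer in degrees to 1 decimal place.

The current pushes perpendicular to the desired track; the heading must have a component into the current equal to 3.03 knots: 10.96 sin θ = 3.03.
sin θ = 0.2765, so θ = 16.049°.

16.0°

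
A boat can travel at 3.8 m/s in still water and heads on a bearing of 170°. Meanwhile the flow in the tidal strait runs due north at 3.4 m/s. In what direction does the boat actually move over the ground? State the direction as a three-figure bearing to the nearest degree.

Taking east as x and north as y: velocity relative to the water = (0.660, -3.742) m/s; the water relative to ground = (0.000, 3.400) m/s.
Velocity relative to ground = (0.660, -3.742) + (0.000, 3.400) = (0.660, -0.342) m/s.
Bearing = atan2(0.66, -0.34) = 117.42° clockwise from north.

117°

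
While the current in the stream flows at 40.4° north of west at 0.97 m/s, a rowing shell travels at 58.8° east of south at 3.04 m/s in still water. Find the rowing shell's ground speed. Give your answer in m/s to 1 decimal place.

2.1 m/s

Taking east as x and north as y: velocity relative to the water = (2.600, -1.575) m/s; the water relative to ground = (-0.739, 0.629) m/s.
Velocity relative to ground = (2.600, -1.575) + (-0.739, 0.629) = (1.862, -0.946) m/s.
Speed = |(1.862, -0.946)| = 2.088 m/s.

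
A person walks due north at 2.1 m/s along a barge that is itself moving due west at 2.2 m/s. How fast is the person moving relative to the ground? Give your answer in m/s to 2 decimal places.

3.04 m/s

Taking east as x and north as y: barge velocity = (-2.200, 0.000) m/s; person velocity relative to barge = (0.000, 2.100) m/s.
Velocity relative to ground = (-2.200, 0.000) + (0.000, 2.100) = (-2.200, 2.100) m/s.
Speed = |(-2.200, 2.100)| = 3.041 m/s.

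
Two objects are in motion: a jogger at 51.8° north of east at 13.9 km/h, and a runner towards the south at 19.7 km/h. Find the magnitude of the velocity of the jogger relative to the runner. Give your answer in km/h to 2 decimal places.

31.81 km/h

Taking east as x and north as y: jogger velocity = (8.596, 10.923) km/h; runner velocity = (0.000, -19.700) km/h.
Velocity of jogger relative to runner = (8.596, 10.923) − (0.000, -19.700) = (8.596, 30.623) km/h.
Magnitude = |(8.596, 30.623)| = 31.807 km/h.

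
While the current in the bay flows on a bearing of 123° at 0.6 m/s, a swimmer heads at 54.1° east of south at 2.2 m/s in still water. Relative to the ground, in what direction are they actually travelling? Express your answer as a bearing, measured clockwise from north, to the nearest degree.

125°

Taking east as x and north as y: velocity relative to the water = (1.782, -1.290) m/s; the water relative to ground = (0.503, -0.327) m/s.
Velocity relative to ground = (1.782, -1.290) + (0.503, -0.327) = (2.285, -1.617) m/s.
Bearing = atan2(2.29, -1.62) = 125.28° clockwise from north.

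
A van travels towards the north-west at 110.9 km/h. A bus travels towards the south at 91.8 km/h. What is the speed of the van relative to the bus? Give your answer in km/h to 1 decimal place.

187.4 km/h

Taking east as x and north as y: van velocity = (-78.418, 78.418) km/h; bus velocity = (0.000, -91.800) km/h.
Velocity of van relative to bus = (-78.418, 78.418) − (0.000, -91.800) = (-78.418, 170.218) km/h.
Magnitude = |(-78.418, 170.218)| = 187.413 km/h.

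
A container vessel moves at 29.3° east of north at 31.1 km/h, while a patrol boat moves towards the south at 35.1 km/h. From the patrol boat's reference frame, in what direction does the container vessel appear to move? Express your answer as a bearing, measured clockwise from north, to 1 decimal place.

013.7°

Taking east as x and north as y: container vessel velocity = (15.220, 27.121) km/h; patrol boat velocity = (0.000, -35.100) km/h.
Velocity of container vessel relative to patrol boat = (15.220, 27.121) − (0.000, -35.100) = (15.220, 62.221) km/h.
Bearing = atan2(15.22, 62.22) = 13.75° clockwise from north.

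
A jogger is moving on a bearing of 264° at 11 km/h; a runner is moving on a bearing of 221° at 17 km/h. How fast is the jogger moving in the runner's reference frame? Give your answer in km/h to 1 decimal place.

11.7 km/h

Taking east as x and north as y: jogger velocity = (-10.940, -1.150) km/h; runner velocity = (-11.153, -12.830) km/h.
Velocity of jogger relative to runner = (-10.940, -1.150) − (-11.153, -12.830) = (0.213, 11.680) km/h.
Magnitude = |(0.213, 11.680)| = 11.682 km/h.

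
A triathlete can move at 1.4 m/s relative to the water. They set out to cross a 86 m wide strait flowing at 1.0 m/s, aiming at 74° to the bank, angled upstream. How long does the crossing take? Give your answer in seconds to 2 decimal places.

The component of the triathlete's velocity perpendicular to the bank is 1.4 × sin 74° = 1.346 m/s.
The flow acts along the bank and has no component across it.
Time = 86 / 1.346 = 63.904 s.

63.90 s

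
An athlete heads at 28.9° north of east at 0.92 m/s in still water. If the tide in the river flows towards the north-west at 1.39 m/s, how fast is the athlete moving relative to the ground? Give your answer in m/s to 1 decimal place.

Taking east as x and north as y: velocity relative to the water = (0.805, 0.445) m/s; the water relative to ground = (-0.983, 0.983) m/s.
Velocity relative to ground = (0.805, 0.445) + (-0.983, 0.983) = (-0.177, 1.427) m/s.
Speed = |(-0.177, 1.427)| = 1.438 m/s.

1.4 m/s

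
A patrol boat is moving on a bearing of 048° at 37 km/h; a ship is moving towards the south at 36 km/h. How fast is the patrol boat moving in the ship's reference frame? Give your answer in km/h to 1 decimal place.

Taking east as x and north as y: patrol boat velocity = (27.496, 24.758) km/h; ship velocity = (0.000, -36.000) km/h.
Velocity of patrol boat relative to ship = (27.496, 24.758) − (0.000, -36.000) = (27.496, 60.758) km/h.
Magnitude = |(27.496, 60.758)| = 66.690 km/h.

66.7 km/h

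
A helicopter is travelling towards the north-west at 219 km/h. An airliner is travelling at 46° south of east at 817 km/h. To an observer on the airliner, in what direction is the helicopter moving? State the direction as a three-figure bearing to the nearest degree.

Taking east as x and north as y: helicopter velocity = (-154.856, 154.856) km/h; airliner velocity = (567.536, -587.701) km/h.
Velocity of helicopter relative to airliner = (-154.856, 154.856) − (567.536, -587.701) = (-722.392, 742.557) km/h.
Bearing = atan2(-722.39, 742.56) = 315.79° clockwise from north.

316°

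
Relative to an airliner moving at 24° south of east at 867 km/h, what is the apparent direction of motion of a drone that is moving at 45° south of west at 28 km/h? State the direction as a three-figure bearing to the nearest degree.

Taking east as x and north as y: drone velocity = (-19.799, -19.799) km/h; airliner velocity = (792.044, -352.641) km/h.
Velocity of drone relative to airliner = (-19.799, -19.799) − (792.044, -352.641) = (-811.843, 332.842) km/h.
Bearing = atan2(-811.84, 332.84) = 292.29° clockwise from north.

292°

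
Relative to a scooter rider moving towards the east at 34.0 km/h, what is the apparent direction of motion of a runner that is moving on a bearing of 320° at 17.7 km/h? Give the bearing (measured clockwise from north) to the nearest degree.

287°

Taking east as x and north as y: runner velocity = (-11.377, 13.559) km/h; scooter rider velocity = (34.000, 0.000) km/h.
Velocity of runner relative to scooter rider = (-11.377, 13.559) − (34.000, 0.000) = (-45.377, 13.559) km/h.
Bearing = atan2(-45.38, 13.56) = 286.64° clockwise from north.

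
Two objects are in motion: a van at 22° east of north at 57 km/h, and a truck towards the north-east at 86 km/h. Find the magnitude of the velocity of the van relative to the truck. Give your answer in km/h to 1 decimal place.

Taking east as x and north as y: van velocity = (21.353, 52.849) km/h; truck velocity = (60.811, 60.811) km/h.
Velocity of van relative to truck = (21.353, 52.849) − (60.811, 60.811) = (-39.459, -7.962) km/h.
Magnitude = |(-39.459, -7.962)| = 40.254 km/h.

40.3 km/h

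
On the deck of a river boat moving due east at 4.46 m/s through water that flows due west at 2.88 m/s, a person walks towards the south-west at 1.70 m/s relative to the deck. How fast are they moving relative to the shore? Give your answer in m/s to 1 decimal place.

In east/north components (m/s): person relative to river boat = (-1.202, -1.202); river boat relative to water = (4.460, 0.000); water relative to ground = (-2.880, 0.000).
Sum = (0.378, -1.202) m/s.
Speed = |(0.378, -1.202)| = 1.260 m/s.

1.3 m/s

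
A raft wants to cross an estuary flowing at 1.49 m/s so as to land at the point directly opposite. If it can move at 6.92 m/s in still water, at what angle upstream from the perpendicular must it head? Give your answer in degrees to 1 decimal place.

To cancel the current, the upstream component of the raft's velocity must equal the flow: 6.92 sin θ = 1.49.
sin θ = 1.49 / 6.92 = 0.2153.
θ = arcsin(0.2153) = 12.434°.

12.4°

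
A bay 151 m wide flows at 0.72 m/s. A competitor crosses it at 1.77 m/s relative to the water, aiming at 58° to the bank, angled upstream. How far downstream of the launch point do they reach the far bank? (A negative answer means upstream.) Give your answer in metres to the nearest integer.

-22 m

Perpendicular speed = 1.501 m/s; crossing time = 151 / 1.501 = 100.597 s.
Net downstream speed = -0.218 m/s.
Drift = -0.218 × 100.597 = -21.926 m (upstream).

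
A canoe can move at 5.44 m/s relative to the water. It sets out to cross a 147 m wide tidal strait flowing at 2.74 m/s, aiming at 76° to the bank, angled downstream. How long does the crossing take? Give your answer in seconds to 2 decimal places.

27.85 s

The component of the canoe's velocity perpendicular to the bank is 5.44 × sin 76° = 5.278 m/s.
The flow acts along the bank and has no component across it.
Time = 147 / 5.278 = 27.849 s.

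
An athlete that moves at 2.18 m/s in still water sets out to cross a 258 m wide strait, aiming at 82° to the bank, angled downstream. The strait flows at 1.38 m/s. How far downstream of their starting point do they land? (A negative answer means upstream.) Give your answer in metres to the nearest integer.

201 m

Perpendicular speed = 2.159 m/s; crossing time = 258 / 2.159 = 119.512 s.
Net downstream speed = 1.683 m/s.
Drift = 1.683 × 119.512 = 201.186 m (downstream).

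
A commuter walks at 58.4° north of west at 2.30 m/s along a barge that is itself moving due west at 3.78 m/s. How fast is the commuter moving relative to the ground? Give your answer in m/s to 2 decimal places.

5.36 m/s

Taking east as x and north as y: barge velocity = (-3.780, 0.000) m/s; commuter velocity relative to barge = (-1.205, 1.959) m/s.
Velocity relative to ground = (-3.780, 0.000) + (-1.205, 1.959) = (-4.985, 1.959) m/s.
Speed = |(-4.985, 1.959)| = 5.356 m/s.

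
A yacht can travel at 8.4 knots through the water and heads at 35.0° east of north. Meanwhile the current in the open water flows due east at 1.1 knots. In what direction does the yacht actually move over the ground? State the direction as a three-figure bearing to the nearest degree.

041°

Taking east as x and north as y: velocity relative to the water = (4.818, 6.881) knots; the water relative to ground = (1.100, 0.000) knots.
Velocity relative to ground = (4.818, 6.881) + (1.100, 0.000) = (5.918, 6.881) knots.
Bearing = atan2(5.92, 6.88) = 40.70° clockwise from north.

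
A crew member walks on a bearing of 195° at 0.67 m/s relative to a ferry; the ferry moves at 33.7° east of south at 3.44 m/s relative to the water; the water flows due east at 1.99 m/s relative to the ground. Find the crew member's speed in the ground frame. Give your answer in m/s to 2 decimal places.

In east/north components (m/s): crew member relative to ferry = (-0.173, -0.647); ferry relative to water = (1.909, -2.862); water relative to ground = (1.990, 0.000).
Sum = (3.725, -3.509) m/s.
Speed = |(3.725, -3.509)| = 5.118 m/s.

5.12 m/s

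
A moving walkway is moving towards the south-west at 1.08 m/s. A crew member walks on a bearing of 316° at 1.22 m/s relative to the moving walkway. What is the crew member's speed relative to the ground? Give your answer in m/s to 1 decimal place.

1.6 m/s

Taking east as x and north as y: moving walkway velocity = (-0.764, -0.764) m/s; crew member velocity relative to moving walkway = (-0.847, 0.878) m/s.
Velocity relative to ground = (-0.764, -0.764) + (-0.847, 0.878) = (-1.611, 0.114) m/s.
Speed = |(-1.611, 0.114)| = 1.615 m/s.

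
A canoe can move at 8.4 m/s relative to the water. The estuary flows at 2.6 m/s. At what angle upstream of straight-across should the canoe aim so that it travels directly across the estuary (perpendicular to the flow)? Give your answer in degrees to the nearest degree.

To cancel the current, the upstream component of the canoe's velocity must equal the flow: 8.4 sin θ = 2.6.
sin θ = 2.6 / 8.4 = 0.3095.
θ = arcsin(0.3095) = 18.031°.

18°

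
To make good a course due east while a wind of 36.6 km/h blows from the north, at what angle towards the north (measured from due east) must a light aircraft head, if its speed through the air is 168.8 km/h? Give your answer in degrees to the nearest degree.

13°

The wind pushes perpendicular to the desired track; the heading must have a component into the wind equal to 36.6 km/h: 168.8 sin θ = 36.6.
sin θ = 0.2168, so θ = 12.523°.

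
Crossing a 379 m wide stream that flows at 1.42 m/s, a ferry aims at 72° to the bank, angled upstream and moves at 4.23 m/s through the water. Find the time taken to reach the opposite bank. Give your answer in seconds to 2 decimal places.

94.21 s

The component of the ferry's velocity perpendicular to the bank is 4.23 × sin 72° = 4.023 m/s.
The flow acts along the bank and has no component across it.
Time = 379 / 4.023 = 94.209 s.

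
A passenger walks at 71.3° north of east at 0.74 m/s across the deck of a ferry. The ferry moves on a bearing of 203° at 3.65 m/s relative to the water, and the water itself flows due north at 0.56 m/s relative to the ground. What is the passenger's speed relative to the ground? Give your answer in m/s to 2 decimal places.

2.41 m/s

In east/north components (m/s): passenger relative to ferry = (0.237, 0.701); ferry relative to water = (-1.426, -3.360); water relative to ground = (0.000, 0.560).
Sum = (-1.189, -2.099) m/s.
Speed = |(-1.189, -2.099)| = 2.412 m/s.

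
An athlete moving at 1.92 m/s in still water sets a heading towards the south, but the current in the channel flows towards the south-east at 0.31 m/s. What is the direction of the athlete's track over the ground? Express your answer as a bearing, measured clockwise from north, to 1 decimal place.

Taking east as x and north as y: velocity relative to the water = (0.000, -1.920) m/s; the water relative to ground = (0.219, -0.219) m/s.
Velocity relative to ground = (0.000, -1.920) + (0.219, -0.219) = (0.219, -2.139) m/s.
Bearing = atan2(0.22, -2.14) = 174.15° clockwise from north.

174.1°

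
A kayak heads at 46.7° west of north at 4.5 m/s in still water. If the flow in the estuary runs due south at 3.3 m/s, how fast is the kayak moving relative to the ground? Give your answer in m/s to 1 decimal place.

Taking east as x and north as y: velocity relative to the water = (-3.275, 3.086) m/s; the water relative to ground = (0.000, -3.300) m/s.
Velocity relative to ground = (-3.275, 3.086) + (0.000, -3.300) = (-3.275, -0.214) m/s.
Speed = |(-3.275, -0.214)| = 3.282 m/s.

3.3 m/s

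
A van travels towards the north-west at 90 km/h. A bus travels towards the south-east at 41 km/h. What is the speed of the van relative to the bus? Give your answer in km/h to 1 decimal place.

Taking east as x and north as y: van velocity = (-63.640, 63.640) km/h; bus velocity = (28.991, -28.991) km/h.
Velocity of van relative to bus = (-63.640, 63.640) − (28.991, -28.991) = (-92.631, 92.631) km/h.
Magnitude = |(-92.631, 92.631)| = 131.000 km/h.

131.0 km/h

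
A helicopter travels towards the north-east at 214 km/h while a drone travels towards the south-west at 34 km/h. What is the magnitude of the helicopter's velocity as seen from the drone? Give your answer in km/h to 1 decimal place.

Taking east as x and north as y: helicopter velocity = (151.321, 151.321) km/h; drone velocity = (-24.042, -24.042) km/h.
Velocity of helicopter relative to drone = (151.321, 151.321) − (-24.042, -24.042) = (175.362, 175.362) km/h.
Magnitude = |(175.362, 175.362)| = 248.000 km/h.

248.0 km/h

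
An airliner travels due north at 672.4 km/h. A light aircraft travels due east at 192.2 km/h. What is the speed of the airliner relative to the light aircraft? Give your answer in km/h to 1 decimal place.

Taking east as x and north as y: airliner velocity = (0.000, 672.400) km/h; light aircraft velocity = (192.200, 0.000) km/h.
Velocity of airliner relative to light aircraft = (0.000, 672.400) − (192.200, 0.000) = (-192.200, 672.400) km/h.
Magnitude = |(-192.200, 672.400)| = 699.330 km/h.

699.3 km/h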